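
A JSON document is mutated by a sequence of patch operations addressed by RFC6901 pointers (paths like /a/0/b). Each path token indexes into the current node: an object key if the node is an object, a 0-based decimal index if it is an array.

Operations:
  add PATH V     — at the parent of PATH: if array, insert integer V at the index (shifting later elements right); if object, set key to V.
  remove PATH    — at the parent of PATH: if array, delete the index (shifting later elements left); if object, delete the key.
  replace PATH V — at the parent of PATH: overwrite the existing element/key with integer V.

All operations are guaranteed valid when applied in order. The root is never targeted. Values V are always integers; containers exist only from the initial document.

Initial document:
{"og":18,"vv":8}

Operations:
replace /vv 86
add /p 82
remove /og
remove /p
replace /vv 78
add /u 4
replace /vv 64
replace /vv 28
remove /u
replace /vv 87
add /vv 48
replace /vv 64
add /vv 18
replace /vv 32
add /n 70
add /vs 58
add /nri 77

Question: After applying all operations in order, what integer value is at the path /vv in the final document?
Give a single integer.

After op 1 (replace /vv 86): {"og":18,"vv":86}
After op 2 (add /p 82): {"og":18,"p":82,"vv":86}
After op 3 (remove /og): {"p":82,"vv":86}
After op 4 (remove /p): {"vv":86}
After op 5 (replace /vv 78): {"vv":78}
After op 6 (add /u 4): {"u":4,"vv":78}
After op 7 (replace /vv 64): {"u":4,"vv":64}
After op 8 (replace /vv 28): {"u":4,"vv":28}
After op 9 (remove /u): {"vv":28}
After op 10 (replace /vv 87): {"vv":87}
After op 11 (add /vv 48): {"vv":48}
After op 12 (replace /vv 64): {"vv":64}
After op 13 (add /vv 18): {"vv":18}
After op 14 (replace /vv 32): {"vv":32}
After op 15 (add /n 70): {"n":70,"vv":32}
After op 16 (add /vs 58): {"n":70,"vs":58,"vv":32}
After op 17 (add /nri 77): {"n":70,"nri":77,"vs":58,"vv":32}
Value at /vv: 32

Answer: 32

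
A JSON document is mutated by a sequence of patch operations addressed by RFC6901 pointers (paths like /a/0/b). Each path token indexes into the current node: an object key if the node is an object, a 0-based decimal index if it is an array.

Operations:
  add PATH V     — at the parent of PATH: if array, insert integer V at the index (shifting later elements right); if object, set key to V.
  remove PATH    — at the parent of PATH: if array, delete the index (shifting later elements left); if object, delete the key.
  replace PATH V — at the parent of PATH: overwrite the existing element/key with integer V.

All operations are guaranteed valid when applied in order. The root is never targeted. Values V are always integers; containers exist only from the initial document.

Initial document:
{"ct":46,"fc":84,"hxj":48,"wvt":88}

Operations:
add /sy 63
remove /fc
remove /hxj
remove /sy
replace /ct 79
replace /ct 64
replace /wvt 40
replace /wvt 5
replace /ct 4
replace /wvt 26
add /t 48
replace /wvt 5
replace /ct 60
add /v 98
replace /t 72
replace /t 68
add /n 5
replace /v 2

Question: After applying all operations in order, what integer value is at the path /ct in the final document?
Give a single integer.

Answer: 60

Derivation:
After op 1 (add /sy 63): {"ct":46,"fc":84,"hxj":48,"sy":63,"wvt":88}
After op 2 (remove /fc): {"ct":46,"hxj":48,"sy":63,"wvt":88}
After op 3 (remove /hxj): {"ct":46,"sy":63,"wvt":88}
After op 4 (remove /sy): {"ct":46,"wvt":88}
After op 5 (replace /ct 79): {"ct":79,"wvt":88}
After op 6 (replace /ct 64): {"ct":64,"wvt":88}
After op 7 (replace /wvt 40): {"ct":64,"wvt":40}
After op 8 (replace /wvt 5): {"ct":64,"wvt":5}
After op 9 (replace /ct 4): {"ct":4,"wvt":5}
After op 10 (replace /wvt 26): {"ct":4,"wvt":26}
After op 11 (add /t 48): {"ct":4,"t":48,"wvt":26}
After op 12 (replace /wvt 5): {"ct":4,"t":48,"wvt":5}
After op 13 (replace /ct 60): {"ct":60,"t":48,"wvt":5}
After op 14 (add /v 98): {"ct":60,"t":48,"v":98,"wvt":5}
After op 15 (replace /t 72): {"ct":60,"t":72,"v":98,"wvt":5}
After op 16 (replace /t 68): {"ct":60,"t":68,"v":98,"wvt":5}
After op 17 (add /n 5): {"ct":60,"n":5,"t":68,"v":98,"wvt":5}
After op 18 (replace /v 2): {"ct":60,"n":5,"t":68,"v":2,"wvt":5}
Value at /ct: 60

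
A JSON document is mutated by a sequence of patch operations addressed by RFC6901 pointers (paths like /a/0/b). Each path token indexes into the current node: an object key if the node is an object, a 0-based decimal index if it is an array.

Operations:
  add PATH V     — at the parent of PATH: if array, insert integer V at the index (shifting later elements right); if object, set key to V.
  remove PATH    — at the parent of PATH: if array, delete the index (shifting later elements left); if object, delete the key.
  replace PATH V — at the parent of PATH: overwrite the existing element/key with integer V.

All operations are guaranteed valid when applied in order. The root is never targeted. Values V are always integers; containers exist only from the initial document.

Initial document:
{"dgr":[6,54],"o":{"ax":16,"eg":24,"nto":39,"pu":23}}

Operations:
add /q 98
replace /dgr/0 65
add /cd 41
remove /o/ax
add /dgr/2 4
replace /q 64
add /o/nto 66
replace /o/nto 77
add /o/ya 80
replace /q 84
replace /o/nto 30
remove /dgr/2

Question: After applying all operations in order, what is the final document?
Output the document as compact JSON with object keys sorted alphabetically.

After op 1 (add /q 98): {"dgr":[6,54],"o":{"ax":16,"eg":24,"nto":39,"pu":23},"q":98}
After op 2 (replace /dgr/0 65): {"dgr":[65,54],"o":{"ax":16,"eg":24,"nto":39,"pu":23},"q":98}
After op 3 (add /cd 41): {"cd":41,"dgr":[65,54],"o":{"ax":16,"eg":24,"nto":39,"pu":23},"q":98}
After op 4 (remove /o/ax): {"cd":41,"dgr":[65,54],"o":{"eg":24,"nto":39,"pu":23},"q":98}
After op 5 (add /dgr/2 4): {"cd":41,"dgr":[65,54,4],"o":{"eg":24,"nto":39,"pu":23},"q":98}
After op 6 (replace /q 64): {"cd":41,"dgr":[65,54,4],"o":{"eg":24,"nto":39,"pu":23},"q":64}
After op 7 (add /o/nto 66): {"cd":41,"dgr":[65,54,4],"o":{"eg":24,"nto":66,"pu":23},"q":64}
After op 8 (replace /o/nto 77): {"cd":41,"dgr":[65,54,4],"o":{"eg":24,"nto":77,"pu":23},"q":64}
After op 9 (add /o/ya 80): {"cd":41,"dgr":[65,54,4],"o":{"eg":24,"nto":77,"pu":23,"ya":80},"q":64}
After op 10 (replace /q 84): {"cd":41,"dgr":[65,54,4],"o":{"eg":24,"nto":77,"pu":23,"ya":80},"q":84}
After op 11 (replace /o/nto 30): {"cd":41,"dgr":[65,54,4],"o":{"eg":24,"nto":30,"pu":23,"ya":80},"q":84}
After op 12 (remove /dgr/2): {"cd":41,"dgr":[65,54],"o":{"eg":24,"nto":30,"pu":23,"ya":80},"q":84}

Answer: {"cd":41,"dgr":[65,54],"o":{"eg":24,"nto":30,"pu":23,"ya":80},"q":84}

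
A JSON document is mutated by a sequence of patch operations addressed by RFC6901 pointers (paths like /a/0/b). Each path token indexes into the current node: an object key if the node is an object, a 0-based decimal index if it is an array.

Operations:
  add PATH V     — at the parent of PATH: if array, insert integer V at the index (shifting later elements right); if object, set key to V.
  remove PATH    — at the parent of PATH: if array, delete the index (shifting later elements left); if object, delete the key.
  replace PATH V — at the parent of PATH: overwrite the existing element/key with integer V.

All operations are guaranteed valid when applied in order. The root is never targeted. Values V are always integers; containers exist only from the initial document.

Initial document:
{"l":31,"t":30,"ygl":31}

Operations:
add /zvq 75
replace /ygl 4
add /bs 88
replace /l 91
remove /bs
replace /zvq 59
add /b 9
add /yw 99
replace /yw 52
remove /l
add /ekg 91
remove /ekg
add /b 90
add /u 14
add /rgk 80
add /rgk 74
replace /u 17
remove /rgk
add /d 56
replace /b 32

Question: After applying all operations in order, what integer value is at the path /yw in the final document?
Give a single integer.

Answer: 52

Derivation:
After op 1 (add /zvq 75): {"l":31,"t":30,"ygl":31,"zvq":75}
After op 2 (replace /ygl 4): {"l":31,"t":30,"ygl":4,"zvq":75}
After op 3 (add /bs 88): {"bs":88,"l":31,"t":30,"ygl":4,"zvq":75}
After op 4 (replace /l 91): {"bs":88,"l":91,"t":30,"ygl":4,"zvq":75}
After op 5 (remove /bs): {"l":91,"t":30,"ygl":4,"zvq":75}
After op 6 (replace /zvq 59): {"l":91,"t":30,"ygl":4,"zvq":59}
After op 7 (add /b 9): {"b":9,"l":91,"t":30,"ygl":4,"zvq":59}
After op 8 (add /yw 99): {"b":9,"l":91,"t":30,"ygl":4,"yw":99,"zvq":59}
After op 9 (replace /yw 52): {"b":9,"l":91,"t":30,"ygl":4,"yw":52,"zvq":59}
After op 10 (remove /l): {"b":9,"t":30,"ygl":4,"yw":52,"zvq":59}
After op 11 (add /ekg 91): {"b":9,"ekg":91,"t":30,"ygl":4,"yw":52,"zvq":59}
After op 12 (remove /ekg): {"b":9,"t":30,"ygl":4,"yw":52,"zvq":59}
After op 13 (add /b 90): {"b":90,"t":30,"ygl":4,"yw":52,"zvq":59}
After op 14 (add /u 14): {"b":90,"t":30,"u":14,"ygl":4,"yw":52,"zvq":59}
After op 15 (add /rgk 80): {"b":90,"rgk":80,"t":30,"u":14,"ygl":4,"yw":52,"zvq":59}
After op 16 (add /rgk 74): {"b":90,"rgk":74,"t":30,"u":14,"ygl":4,"yw":52,"zvq":59}
After op 17 (replace /u 17): {"b":90,"rgk":74,"t":30,"u":17,"ygl":4,"yw":52,"zvq":59}
After op 18 (remove /rgk): {"b":90,"t":30,"u":17,"ygl":4,"yw":52,"zvq":59}
After op 19 (add /d 56): {"b":90,"d":56,"t":30,"u":17,"ygl":4,"yw":52,"zvq":59}
After op 20 (replace /b 32): {"b":32,"d":56,"t":30,"u":17,"ygl":4,"yw":52,"zvq":59}
Value at /yw: 52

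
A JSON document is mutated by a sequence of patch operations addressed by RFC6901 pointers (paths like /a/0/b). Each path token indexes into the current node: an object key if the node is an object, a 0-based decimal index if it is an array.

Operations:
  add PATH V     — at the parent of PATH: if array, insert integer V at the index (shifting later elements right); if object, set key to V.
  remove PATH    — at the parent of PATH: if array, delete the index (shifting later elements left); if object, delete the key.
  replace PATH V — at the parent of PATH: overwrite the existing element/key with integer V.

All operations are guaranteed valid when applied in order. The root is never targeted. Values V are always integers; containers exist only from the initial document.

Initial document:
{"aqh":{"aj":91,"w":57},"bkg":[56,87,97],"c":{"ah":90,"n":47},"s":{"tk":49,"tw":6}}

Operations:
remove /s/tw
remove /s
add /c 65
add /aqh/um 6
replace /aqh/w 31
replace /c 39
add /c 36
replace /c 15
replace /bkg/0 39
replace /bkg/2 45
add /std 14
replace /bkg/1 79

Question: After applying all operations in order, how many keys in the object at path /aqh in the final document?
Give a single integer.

After op 1 (remove /s/tw): {"aqh":{"aj":91,"w":57},"bkg":[56,87,97],"c":{"ah":90,"n":47},"s":{"tk":49}}
After op 2 (remove /s): {"aqh":{"aj":91,"w":57},"bkg":[56,87,97],"c":{"ah":90,"n":47}}
After op 3 (add /c 65): {"aqh":{"aj":91,"w":57},"bkg":[56,87,97],"c":65}
After op 4 (add /aqh/um 6): {"aqh":{"aj":91,"um":6,"w":57},"bkg":[56,87,97],"c":65}
After op 5 (replace /aqh/w 31): {"aqh":{"aj":91,"um":6,"w":31},"bkg":[56,87,97],"c":65}
After op 6 (replace /c 39): {"aqh":{"aj":91,"um":6,"w":31},"bkg":[56,87,97],"c":39}
After op 7 (add /c 36): {"aqh":{"aj":91,"um":6,"w":31},"bkg":[56,87,97],"c":36}
After op 8 (replace /c 15): {"aqh":{"aj":91,"um":6,"w":31},"bkg":[56,87,97],"c":15}
After op 9 (replace /bkg/0 39): {"aqh":{"aj":91,"um":6,"w":31},"bkg":[39,87,97],"c":15}
After op 10 (replace /bkg/2 45): {"aqh":{"aj":91,"um":6,"w":31},"bkg":[39,87,45],"c":15}
After op 11 (add /std 14): {"aqh":{"aj":91,"um":6,"w":31},"bkg":[39,87,45],"c":15,"std":14}
After op 12 (replace /bkg/1 79): {"aqh":{"aj":91,"um":6,"w":31},"bkg":[39,79,45],"c":15,"std":14}
Size at path /aqh: 3

Answer: 3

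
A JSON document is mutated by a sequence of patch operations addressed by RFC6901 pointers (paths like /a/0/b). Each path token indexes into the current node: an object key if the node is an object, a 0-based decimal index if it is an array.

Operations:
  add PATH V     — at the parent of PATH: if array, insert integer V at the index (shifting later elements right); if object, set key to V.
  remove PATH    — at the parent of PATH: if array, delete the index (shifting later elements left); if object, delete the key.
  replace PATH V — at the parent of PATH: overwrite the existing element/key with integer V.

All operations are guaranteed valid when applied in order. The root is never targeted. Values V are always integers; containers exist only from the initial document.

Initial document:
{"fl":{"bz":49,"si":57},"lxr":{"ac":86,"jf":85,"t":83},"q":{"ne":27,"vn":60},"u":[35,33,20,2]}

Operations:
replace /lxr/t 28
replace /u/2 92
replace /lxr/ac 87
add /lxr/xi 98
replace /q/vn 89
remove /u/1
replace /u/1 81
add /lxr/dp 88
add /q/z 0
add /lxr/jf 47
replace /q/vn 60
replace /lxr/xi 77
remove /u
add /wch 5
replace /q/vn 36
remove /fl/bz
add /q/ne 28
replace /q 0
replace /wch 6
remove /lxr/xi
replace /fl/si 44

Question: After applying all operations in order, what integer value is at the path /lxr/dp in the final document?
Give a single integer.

Answer: 88

Derivation:
After op 1 (replace /lxr/t 28): {"fl":{"bz":49,"si":57},"lxr":{"ac":86,"jf":85,"t":28},"q":{"ne":27,"vn":60},"u":[35,33,20,2]}
After op 2 (replace /u/2 92): {"fl":{"bz":49,"si":57},"lxr":{"ac":86,"jf":85,"t":28},"q":{"ne":27,"vn":60},"u":[35,33,92,2]}
After op 3 (replace /lxr/ac 87): {"fl":{"bz":49,"si":57},"lxr":{"ac":87,"jf":85,"t":28},"q":{"ne":27,"vn":60},"u":[35,33,92,2]}
After op 4 (add /lxr/xi 98): {"fl":{"bz":49,"si":57},"lxr":{"ac":87,"jf":85,"t":28,"xi":98},"q":{"ne":27,"vn":60},"u":[35,33,92,2]}
After op 5 (replace /q/vn 89): {"fl":{"bz":49,"si":57},"lxr":{"ac":87,"jf":85,"t":28,"xi":98},"q":{"ne":27,"vn":89},"u":[35,33,92,2]}
After op 6 (remove /u/1): {"fl":{"bz":49,"si":57},"lxr":{"ac":87,"jf":85,"t":28,"xi":98},"q":{"ne":27,"vn":89},"u":[35,92,2]}
After op 7 (replace /u/1 81): {"fl":{"bz":49,"si":57},"lxr":{"ac":87,"jf":85,"t":28,"xi":98},"q":{"ne":27,"vn":89},"u":[35,81,2]}
After op 8 (add /lxr/dp 88): {"fl":{"bz":49,"si":57},"lxr":{"ac":87,"dp":88,"jf":85,"t":28,"xi":98},"q":{"ne":27,"vn":89},"u":[35,81,2]}
After op 9 (add /q/z 0): {"fl":{"bz":49,"si":57},"lxr":{"ac":87,"dp":88,"jf":85,"t":28,"xi":98},"q":{"ne":27,"vn":89,"z":0},"u":[35,81,2]}
After op 10 (add /lxr/jf 47): {"fl":{"bz":49,"si":57},"lxr":{"ac":87,"dp":88,"jf":47,"t":28,"xi":98},"q":{"ne":27,"vn":89,"z":0},"u":[35,81,2]}
After op 11 (replace /q/vn 60): {"fl":{"bz":49,"si":57},"lxr":{"ac":87,"dp":88,"jf":47,"t":28,"xi":98},"q":{"ne":27,"vn":60,"z":0},"u":[35,81,2]}
After op 12 (replace /lxr/xi 77): {"fl":{"bz":49,"si":57},"lxr":{"ac":87,"dp":88,"jf":47,"t":28,"xi":77},"q":{"ne":27,"vn":60,"z":0},"u":[35,81,2]}
After op 13 (remove /u): {"fl":{"bz":49,"si":57},"lxr":{"ac":87,"dp":88,"jf":47,"t":28,"xi":77},"q":{"ne":27,"vn":60,"z":0}}
After op 14 (add /wch 5): {"fl":{"bz":49,"si":57},"lxr":{"ac":87,"dp":88,"jf":47,"t":28,"xi":77},"q":{"ne":27,"vn":60,"z":0},"wch":5}
After op 15 (replace /q/vn 36): {"fl":{"bz":49,"si":57},"lxr":{"ac":87,"dp":88,"jf":47,"t":28,"xi":77},"q":{"ne":27,"vn":36,"z":0},"wch":5}
After op 16 (remove /fl/bz): {"fl":{"si":57},"lxr":{"ac":87,"dp":88,"jf":47,"t":28,"xi":77},"q":{"ne":27,"vn":36,"z":0},"wch":5}
After op 17 (add /q/ne 28): {"fl":{"si":57},"lxr":{"ac":87,"dp":88,"jf":47,"t":28,"xi":77},"q":{"ne":28,"vn":36,"z":0},"wch":5}
After op 18 (replace /q 0): {"fl":{"si":57},"lxr":{"ac":87,"dp":88,"jf":47,"t":28,"xi":77},"q":0,"wch":5}
After op 19 (replace /wch 6): {"fl":{"si":57},"lxr":{"ac":87,"dp":88,"jf":47,"t":28,"xi":77},"q":0,"wch":6}
After op 20 (remove /lxr/xi): {"fl":{"si":57},"lxr":{"ac":87,"dp":88,"jf":47,"t":28},"q":0,"wch":6}
After op 21 (replace /fl/si 44): {"fl":{"si":44},"lxr":{"ac":87,"dp":88,"jf":47,"t":28},"q":0,"wch":6}
Value at /lxr/dp: 88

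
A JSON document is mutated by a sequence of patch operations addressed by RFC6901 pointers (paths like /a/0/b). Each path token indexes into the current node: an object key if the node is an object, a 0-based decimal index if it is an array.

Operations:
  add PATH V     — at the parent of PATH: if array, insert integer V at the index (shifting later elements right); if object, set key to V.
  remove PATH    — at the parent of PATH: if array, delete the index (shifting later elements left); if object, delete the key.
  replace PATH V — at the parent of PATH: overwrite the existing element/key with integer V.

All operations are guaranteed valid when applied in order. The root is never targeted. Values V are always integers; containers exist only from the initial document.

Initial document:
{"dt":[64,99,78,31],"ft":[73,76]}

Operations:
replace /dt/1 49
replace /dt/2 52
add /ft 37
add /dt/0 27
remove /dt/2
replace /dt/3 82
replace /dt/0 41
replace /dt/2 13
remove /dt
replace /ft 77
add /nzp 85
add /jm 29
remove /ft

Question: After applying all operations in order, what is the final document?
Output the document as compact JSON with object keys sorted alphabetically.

Answer: {"jm":29,"nzp":85}

Derivation:
After op 1 (replace /dt/1 49): {"dt":[64,49,78,31],"ft":[73,76]}
After op 2 (replace /dt/2 52): {"dt":[64,49,52,31],"ft":[73,76]}
After op 3 (add /ft 37): {"dt":[64,49,52,31],"ft":37}
After op 4 (add /dt/0 27): {"dt":[27,64,49,52,31],"ft":37}
After op 5 (remove /dt/2): {"dt":[27,64,52,31],"ft":37}
After op 6 (replace /dt/3 82): {"dt":[27,64,52,82],"ft":37}
After op 7 (replace /dt/0 41): {"dt":[41,64,52,82],"ft":37}
After op 8 (replace /dt/2 13): {"dt":[41,64,13,82],"ft":37}
After op 9 (remove /dt): {"ft":37}
After op 10 (replace /ft 77): {"ft":77}
After op 11 (add /nzp 85): {"ft":77,"nzp":85}
After op 12 (add /jm 29): {"ft":77,"jm":29,"nzp":85}
After op 13 (remove /ft): {"jm":29,"nzp":85}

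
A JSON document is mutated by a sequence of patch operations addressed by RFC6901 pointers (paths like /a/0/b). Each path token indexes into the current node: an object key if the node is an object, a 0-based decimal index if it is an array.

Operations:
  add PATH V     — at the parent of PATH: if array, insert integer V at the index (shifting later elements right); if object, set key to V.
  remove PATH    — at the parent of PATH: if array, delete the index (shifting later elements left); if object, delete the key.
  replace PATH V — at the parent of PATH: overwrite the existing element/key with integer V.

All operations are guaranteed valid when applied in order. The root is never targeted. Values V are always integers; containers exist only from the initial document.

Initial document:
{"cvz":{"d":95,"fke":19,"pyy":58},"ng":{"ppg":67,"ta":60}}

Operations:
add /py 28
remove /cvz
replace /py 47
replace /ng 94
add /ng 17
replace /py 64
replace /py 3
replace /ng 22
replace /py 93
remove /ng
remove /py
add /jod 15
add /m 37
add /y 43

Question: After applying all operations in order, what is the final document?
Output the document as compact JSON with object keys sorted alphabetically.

Answer: {"jod":15,"m":37,"y":43}

Derivation:
After op 1 (add /py 28): {"cvz":{"d":95,"fke":19,"pyy":58},"ng":{"ppg":67,"ta":60},"py":28}
After op 2 (remove /cvz): {"ng":{"ppg":67,"ta":60},"py":28}
After op 3 (replace /py 47): {"ng":{"ppg":67,"ta":60},"py":47}
After op 4 (replace /ng 94): {"ng":94,"py":47}
After op 5 (add /ng 17): {"ng":17,"py":47}
After op 6 (replace /py 64): {"ng":17,"py":64}
After op 7 (replace /py 3): {"ng":17,"py":3}
After op 8 (replace /ng 22): {"ng":22,"py":3}
After op 9 (replace /py 93): {"ng":22,"py":93}
After op 10 (remove /ng): {"py":93}
After op 11 (remove /py): {}
After op 12 (add /jod 15): {"jod":15}
After op 13 (add /m 37): {"jod":15,"m":37}
After op 14 (add /y 43): {"jod":15,"m":37,"y":43}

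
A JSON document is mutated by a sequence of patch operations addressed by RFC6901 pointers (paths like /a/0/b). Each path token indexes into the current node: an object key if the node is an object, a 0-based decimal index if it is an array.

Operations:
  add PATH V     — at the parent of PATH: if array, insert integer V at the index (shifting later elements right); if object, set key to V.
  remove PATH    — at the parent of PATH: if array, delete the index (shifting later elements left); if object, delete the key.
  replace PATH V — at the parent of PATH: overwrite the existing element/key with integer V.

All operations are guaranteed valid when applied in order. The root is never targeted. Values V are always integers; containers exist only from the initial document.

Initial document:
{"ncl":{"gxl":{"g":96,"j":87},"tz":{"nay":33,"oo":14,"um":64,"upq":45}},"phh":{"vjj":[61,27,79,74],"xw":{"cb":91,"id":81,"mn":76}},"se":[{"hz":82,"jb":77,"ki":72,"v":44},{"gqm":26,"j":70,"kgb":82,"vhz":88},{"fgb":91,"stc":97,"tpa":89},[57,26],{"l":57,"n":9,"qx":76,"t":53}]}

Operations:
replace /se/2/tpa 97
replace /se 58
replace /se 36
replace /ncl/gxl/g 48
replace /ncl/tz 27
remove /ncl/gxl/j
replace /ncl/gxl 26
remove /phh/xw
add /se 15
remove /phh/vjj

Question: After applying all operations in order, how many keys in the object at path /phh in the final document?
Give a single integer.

After op 1 (replace /se/2/tpa 97): {"ncl":{"gxl":{"g":96,"j":87},"tz":{"nay":33,"oo":14,"um":64,"upq":45}},"phh":{"vjj":[61,27,79,74],"xw":{"cb":91,"id":81,"mn":76}},"se":[{"hz":82,"jb":77,"ki":72,"v":44},{"gqm":26,"j":70,"kgb":82,"vhz":88},{"fgb":91,"stc":97,"tpa":97},[57,26],{"l":57,"n":9,"qx":76,"t":53}]}
After op 2 (replace /se 58): {"ncl":{"gxl":{"g":96,"j":87},"tz":{"nay":33,"oo":14,"um":64,"upq":45}},"phh":{"vjj":[61,27,79,74],"xw":{"cb":91,"id":81,"mn":76}},"se":58}
After op 3 (replace /se 36): {"ncl":{"gxl":{"g":96,"j":87},"tz":{"nay":33,"oo":14,"um":64,"upq":45}},"phh":{"vjj":[61,27,79,74],"xw":{"cb":91,"id":81,"mn":76}},"se":36}
After op 4 (replace /ncl/gxl/g 48): {"ncl":{"gxl":{"g":48,"j":87},"tz":{"nay":33,"oo":14,"um":64,"upq":45}},"phh":{"vjj":[61,27,79,74],"xw":{"cb":91,"id":81,"mn":76}},"se":36}
After op 5 (replace /ncl/tz 27): {"ncl":{"gxl":{"g":48,"j":87},"tz":27},"phh":{"vjj":[61,27,79,74],"xw":{"cb":91,"id":81,"mn":76}},"se":36}
After op 6 (remove /ncl/gxl/j): {"ncl":{"gxl":{"g":48},"tz":27},"phh":{"vjj":[61,27,79,74],"xw":{"cb":91,"id":81,"mn":76}},"se":36}
After op 7 (replace /ncl/gxl 26): {"ncl":{"gxl":26,"tz":27},"phh":{"vjj":[61,27,79,74],"xw":{"cb":91,"id":81,"mn":76}},"se":36}
After op 8 (remove /phh/xw): {"ncl":{"gxl":26,"tz":27},"phh":{"vjj":[61,27,79,74]},"se":36}
After op 9 (add /se 15): {"ncl":{"gxl":26,"tz":27},"phh":{"vjj":[61,27,79,74]},"se":15}
After op 10 (remove /phh/vjj): {"ncl":{"gxl":26,"tz":27},"phh":{},"se":15}
Size at path /phh: 0

Answer: 0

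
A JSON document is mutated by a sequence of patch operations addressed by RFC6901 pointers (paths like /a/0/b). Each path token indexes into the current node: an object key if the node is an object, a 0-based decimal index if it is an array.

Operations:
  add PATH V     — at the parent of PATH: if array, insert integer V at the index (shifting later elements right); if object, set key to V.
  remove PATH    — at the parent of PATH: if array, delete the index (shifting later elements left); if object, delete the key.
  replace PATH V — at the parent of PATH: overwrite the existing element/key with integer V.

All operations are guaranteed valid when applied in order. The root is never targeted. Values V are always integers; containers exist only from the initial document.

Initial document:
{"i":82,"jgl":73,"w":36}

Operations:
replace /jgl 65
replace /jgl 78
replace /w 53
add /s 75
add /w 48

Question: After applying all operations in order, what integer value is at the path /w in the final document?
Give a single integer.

Answer: 48

Derivation:
After op 1 (replace /jgl 65): {"i":82,"jgl":65,"w":36}
After op 2 (replace /jgl 78): {"i":82,"jgl":78,"w":36}
After op 3 (replace /w 53): {"i":82,"jgl":78,"w":53}
After op 4 (add /s 75): {"i":82,"jgl":78,"s":75,"w":53}
After op 5 (add /w 48): {"i":82,"jgl":78,"s":75,"w":48}
Value at /w: 48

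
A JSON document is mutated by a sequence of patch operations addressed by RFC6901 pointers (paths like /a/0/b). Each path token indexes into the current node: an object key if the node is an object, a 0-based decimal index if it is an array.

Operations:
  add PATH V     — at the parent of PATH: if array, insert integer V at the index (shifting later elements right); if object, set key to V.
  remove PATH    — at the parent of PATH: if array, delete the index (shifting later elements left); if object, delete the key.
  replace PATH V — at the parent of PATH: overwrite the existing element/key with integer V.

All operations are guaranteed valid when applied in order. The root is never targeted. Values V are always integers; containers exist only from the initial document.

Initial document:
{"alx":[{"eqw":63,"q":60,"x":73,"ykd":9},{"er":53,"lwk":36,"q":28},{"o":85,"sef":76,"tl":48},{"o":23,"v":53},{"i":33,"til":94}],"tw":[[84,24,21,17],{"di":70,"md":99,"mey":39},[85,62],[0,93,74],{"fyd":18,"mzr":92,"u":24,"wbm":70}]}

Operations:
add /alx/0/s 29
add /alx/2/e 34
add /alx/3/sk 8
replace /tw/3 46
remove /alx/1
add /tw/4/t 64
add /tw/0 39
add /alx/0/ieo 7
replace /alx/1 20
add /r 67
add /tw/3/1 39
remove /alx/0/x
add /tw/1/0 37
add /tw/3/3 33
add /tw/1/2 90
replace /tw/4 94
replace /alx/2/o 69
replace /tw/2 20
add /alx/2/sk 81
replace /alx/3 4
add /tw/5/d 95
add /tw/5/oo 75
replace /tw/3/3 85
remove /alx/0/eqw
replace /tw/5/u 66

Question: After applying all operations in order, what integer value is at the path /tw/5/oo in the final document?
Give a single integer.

Answer: 75

Derivation:
After op 1 (add /alx/0/s 29): {"alx":[{"eqw":63,"q":60,"s":29,"x":73,"ykd":9},{"er":53,"lwk":36,"q":28},{"o":85,"sef":76,"tl":48},{"o":23,"v":53},{"i":33,"til":94}],"tw":[[84,24,21,17],{"di":70,"md":99,"mey":39},[85,62],[0,93,74],{"fyd":18,"mzr":92,"u":24,"wbm":70}]}
After op 2 (add /alx/2/e 34): {"alx":[{"eqw":63,"q":60,"s":29,"x":73,"ykd":9},{"er":53,"lwk":36,"q":28},{"e":34,"o":85,"sef":76,"tl":48},{"o":23,"v":53},{"i":33,"til":94}],"tw":[[84,24,21,17],{"di":70,"md":99,"mey":39},[85,62],[0,93,74],{"fyd":18,"mzr":92,"u":24,"wbm":70}]}
After op 3 (add /alx/3/sk 8): {"alx":[{"eqw":63,"q":60,"s":29,"x":73,"ykd":9},{"er":53,"lwk":36,"q":28},{"e":34,"o":85,"sef":76,"tl":48},{"o":23,"sk":8,"v":53},{"i":33,"til":94}],"tw":[[84,24,21,17],{"di":70,"md":99,"mey":39},[85,62],[0,93,74],{"fyd":18,"mzr":92,"u":24,"wbm":70}]}
After op 4 (replace /tw/3 46): {"alx":[{"eqw":63,"q":60,"s":29,"x":73,"ykd":9},{"er":53,"lwk":36,"q":28},{"e":34,"o":85,"sef":76,"tl":48},{"o":23,"sk":8,"v":53},{"i":33,"til":94}],"tw":[[84,24,21,17],{"di":70,"md":99,"mey":39},[85,62],46,{"fyd":18,"mzr":92,"u":24,"wbm":70}]}
After op 5 (remove /alx/1): {"alx":[{"eqw":63,"q":60,"s":29,"x":73,"ykd":9},{"e":34,"o":85,"sef":76,"tl":48},{"o":23,"sk":8,"v":53},{"i":33,"til":94}],"tw":[[84,24,21,17],{"di":70,"md":99,"mey":39},[85,62],46,{"fyd":18,"mzr":92,"u":24,"wbm":70}]}
After op 6 (add /tw/4/t 64): {"alx":[{"eqw":63,"q":60,"s":29,"x":73,"ykd":9},{"e":34,"o":85,"sef":76,"tl":48},{"o":23,"sk":8,"v":53},{"i":33,"til":94}],"tw":[[84,24,21,17],{"di":70,"md":99,"mey":39},[85,62],46,{"fyd":18,"mzr":92,"t":64,"u":24,"wbm":70}]}
After op 7 (add /tw/0 39): {"alx":[{"eqw":63,"q":60,"s":29,"x":73,"ykd":9},{"e":34,"o":85,"sef":76,"tl":48},{"o":23,"sk":8,"v":53},{"i":33,"til":94}],"tw":[39,[84,24,21,17],{"di":70,"md":99,"mey":39},[85,62],46,{"fyd":18,"mzr":92,"t":64,"u":24,"wbm":70}]}
After op 8 (add /alx/0/ieo 7): {"alx":[{"eqw":63,"ieo":7,"q":60,"s":29,"x":73,"ykd":9},{"e":34,"o":85,"sef":76,"tl":48},{"o":23,"sk":8,"v":53},{"i":33,"til":94}],"tw":[39,[84,24,21,17],{"di":70,"md":99,"mey":39},[85,62],46,{"fyd":18,"mzr":92,"t":64,"u":24,"wbm":70}]}
After op 9 (replace /alx/1 20): {"alx":[{"eqw":63,"ieo":7,"q":60,"s":29,"x":73,"ykd":9},20,{"o":23,"sk":8,"v":53},{"i":33,"til":94}],"tw":[39,[84,24,21,17],{"di":70,"md":99,"mey":39},[85,62],46,{"fyd":18,"mzr":92,"t":64,"u":24,"wbm":70}]}
After op 10 (add /r 67): {"alx":[{"eqw":63,"ieo":7,"q":60,"s":29,"x":73,"ykd":9},20,{"o":23,"sk":8,"v":53},{"i":33,"til":94}],"r":67,"tw":[39,[84,24,21,17],{"di":70,"md":99,"mey":39},[85,62],46,{"fyd":18,"mzr":92,"t":64,"u":24,"wbm":70}]}
After op 11 (add /tw/3/1 39): {"alx":[{"eqw":63,"ieo":7,"q":60,"s":29,"x":73,"ykd":9},20,{"o":23,"sk":8,"v":53},{"i":33,"til":94}],"r":67,"tw":[39,[84,24,21,17],{"di":70,"md":99,"mey":39},[85,39,62],46,{"fyd":18,"mzr":92,"t":64,"u":24,"wbm":70}]}
After op 12 (remove /alx/0/x): {"alx":[{"eqw":63,"ieo":7,"q":60,"s":29,"ykd":9},20,{"o":23,"sk":8,"v":53},{"i":33,"til":94}],"r":67,"tw":[39,[84,24,21,17],{"di":70,"md":99,"mey":39},[85,39,62],46,{"fyd":18,"mzr":92,"t":64,"u":24,"wbm":70}]}
After op 13 (add /tw/1/0 37): {"alx":[{"eqw":63,"ieo":7,"q":60,"s":29,"ykd":9},20,{"o":23,"sk":8,"v":53},{"i":33,"til":94}],"r":67,"tw":[39,[37,84,24,21,17],{"di":70,"md":99,"mey":39},[85,39,62],46,{"fyd":18,"mzr":92,"t":64,"u":24,"wbm":70}]}
After op 14 (add /tw/3/3 33): {"alx":[{"eqw":63,"ieo":7,"q":60,"s":29,"ykd":9},20,{"o":23,"sk":8,"v":53},{"i":33,"til":94}],"r":67,"tw":[39,[37,84,24,21,17],{"di":70,"md":99,"mey":39},[85,39,62,33],46,{"fyd":18,"mzr":92,"t":64,"u":24,"wbm":70}]}
After op 15 (add /tw/1/2 90): {"alx":[{"eqw":63,"ieo":7,"q":60,"s":29,"ykd":9},20,{"o":23,"sk":8,"v":53},{"i":33,"til":94}],"r":67,"tw":[39,[37,84,90,24,21,17],{"di":70,"md":99,"mey":39},[85,39,62,33],46,{"fyd":18,"mzr":92,"t":64,"u":24,"wbm":70}]}
After op 16 (replace /tw/4 94): {"alx":[{"eqw":63,"ieo":7,"q":60,"s":29,"ykd":9},20,{"o":23,"sk":8,"v":53},{"i":33,"til":94}],"r":67,"tw":[39,[37,84,90,24,21,17],{"di":70,"md":99,"mey":39},[85,39,62,33],94,{"fyd":18,"mzr":92,"t":64,"u":24,"wbm":70}]}
After op 17 (replace /alx/2/o 69): {"alx":[{"eqw":63,"ieo":7,"q":60,"s":29,"ykd":9},20,{"o":69,"sk":8,"v":53},{"i":33,"til":94}],"r":67,"tw":[39,[37,84,90,24,21,17],{"di":70,"md":99,"mey":39},[85,39,62,33],94,{"fyd":18,"mzr":92,"t":64,"u":24,"wbm":70}]}
After op 18 (replace /tw/2 20): {"alx":[{"eqw":63,"ieo":7,"q":60,"s":29,"ykd":9},20,{"o":69,"sk":8,"v":53},{"i":33,"til":94}],"r":67,"tw":[39,[37,84,90,24,21,17],20,[85,39,62,33],94,{"fyd":18,"mzr":92,"t":64,"u":24,"wbm":70}]}
After op 19 (add /alx/2/sk 81): {"alx":[{"eqw":63,"ieo":7,"q":60,"s":29,"ykd":9},20,{"o":69,"sk":81,"v":53},{"i":33,"til":94}],"r":67,"tw":[39,[37,84,90,24,21,17],20,[85,39,62,33],94,{"fyd":18,"mzr":92,"t":64,"u":24,"wbm":70}]}
After op 20 (replace /alx/3 4): {"alx":[{"eqw":63,"ieo":7,"q":60,"s":29,"ykd":9},20,{"o":69,"sk":81,"v":53},4],"r":67,"tw":[39,[37,84,90,24,21,17],20,[85,39,62,33],94,{"fyd":18,"mzr":92,"t":64,"u":24,"wbm":70}]}
After op 21 (add /tw/5/d 95): {"alx":[{"eqw":63,"ieo":7,"q":60,"s":29,"ykd":9},20,{"o":69,"sk":81,"v":53},4],"r":67,"tw":[39,[37,84,90,24,21,17],20,[85,39,62,33],94,{"d":95,"fyd":18,"mzr":92,"t":64,"u":24,"wbm":70}]}
After op 22 (add /tw/5/oo 75): {"alx":[{"eqw":63,"ieo":7,"q":60,"s":29,"ykd":9},20,{"o":69,"sk":81,"v":53},4],"r":67,"tw":[39,[37,84,90,24,21,17],20,[85,39,62,33],94,{"d":95,"fyd":18,"mzr":92,"oo":75,"t":64,"u":24,"wbm":70}]}
After op 23 (replace /tw/3/3 85): {"alx":[{"eqw":63,"ieo":7,"q":60,"s":29,"ykd":9},20,{"o":69,"sk":81,"v":53},4],"r":67,"tw":[39,[37,84,90,24,21,17],20,[85,39,62,85],94,{"d":95,"fyd":18,"mzr":92,"oo":75,"t":64,"u":24,"wbm":70}]}
After op 24 (remove /alx/0/eqw): {"alx":[{"ieo":7,"q":60,"s":29,"ykd":9},20,{"o":69,"sk":81,"v":53},4],"r":67,"tw":[39,[37,84,90,24,21,17],20,[85,39,62,85],94,{"d":95,"fyd":18,"mzr":92,"oo":75,"t":64,"u":24,"wbm":70}]}
After op 25 (replace /tw/5/u 66): {"alx":[{"ieo":7,"q":60,"s":29,"ykd":9},20,{"o":69,"sk":81,"v":53},4],"r":67,"tw":[39,[37,84,90,24,21,17],20,[85,39,62,85],94,{"d":95,"fyd":18,"mzr":92,"oo":75,"t":64,"u":66,"wbm":70}]}
Value at /tw/5/oo: 75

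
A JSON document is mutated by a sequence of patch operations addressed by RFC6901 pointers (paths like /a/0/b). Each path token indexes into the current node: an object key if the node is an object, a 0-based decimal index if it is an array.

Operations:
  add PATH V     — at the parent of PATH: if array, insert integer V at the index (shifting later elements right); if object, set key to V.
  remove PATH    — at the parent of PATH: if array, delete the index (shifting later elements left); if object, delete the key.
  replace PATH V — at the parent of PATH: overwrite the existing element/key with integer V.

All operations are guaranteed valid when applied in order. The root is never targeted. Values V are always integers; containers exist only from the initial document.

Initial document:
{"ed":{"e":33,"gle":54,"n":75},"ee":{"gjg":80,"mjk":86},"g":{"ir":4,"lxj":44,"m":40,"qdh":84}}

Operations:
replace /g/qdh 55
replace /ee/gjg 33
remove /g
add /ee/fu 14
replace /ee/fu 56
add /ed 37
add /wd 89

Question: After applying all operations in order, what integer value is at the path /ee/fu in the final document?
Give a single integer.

Answer: 56

Derivation:
After op 1 (replace /g/qdh 55): {"ed":{"e":33,"gle":54,"n":75},"ee":{"gjg":80,"mjk":86},"g":{"ir":4,"lxj":44,"m":40,"qdh":55}}
After op 2 (replace /ee/gjg 33): {"ed":{"e":33,"gle":54,"n":75},"ee":{"gjg":33,"mjk":86},"g":{"ir":4,"lxj":44,"m":40,"qdh":55}}
After op 3 (remove /g): {"ed":{"e":33,"gle":54,"n":75},"ee":{"gjg":33,"mjk":86}}
After op 4 (add /ee/fu 14): {"ed":{"e":33,"gle":54,"n":75},"ee":{"fu":14,"gjg":33,"mjk":86}}
After op 5 (replace /ee/fu 56): {"ed":{"e":33,"gle":54,"n":75},"ee":{"fu":56,"gjg":33,"mjk":86}}
After op 6 (add /ed 37): {"ed":37,"ee":{"fu":56,"gjg":33,"mjk":86}}
After op 7 (add /wd 89): {"ed":37,"ee":{"fu":56,"gjg":33,"mjk":86},"wd":89}
Value at /ee/fu: 56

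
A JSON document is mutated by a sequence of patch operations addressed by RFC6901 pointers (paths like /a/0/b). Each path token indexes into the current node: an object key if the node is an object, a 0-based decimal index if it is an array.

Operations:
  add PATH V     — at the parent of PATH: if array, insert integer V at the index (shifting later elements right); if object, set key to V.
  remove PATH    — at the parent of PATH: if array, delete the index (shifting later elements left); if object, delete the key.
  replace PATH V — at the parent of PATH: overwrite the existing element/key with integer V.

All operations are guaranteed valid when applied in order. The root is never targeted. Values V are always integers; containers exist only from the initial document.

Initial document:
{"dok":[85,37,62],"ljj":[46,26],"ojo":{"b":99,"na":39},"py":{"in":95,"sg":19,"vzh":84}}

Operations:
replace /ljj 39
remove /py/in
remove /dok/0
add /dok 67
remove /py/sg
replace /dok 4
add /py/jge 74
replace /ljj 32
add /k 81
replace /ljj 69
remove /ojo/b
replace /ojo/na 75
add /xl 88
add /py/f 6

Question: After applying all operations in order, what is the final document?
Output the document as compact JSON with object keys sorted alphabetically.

After op 1 (replace /ljj 39): {"dok":[85,37,62],"ljj":39,"ojo":{"b":99,"na":39},"py":{"in":95,"sg":19,"vzh":84}}
After op 2 (remove /py/in): {"dok":[85,37,62],"ljj":39,"ojo":{"b":99,"na":39},"py":{"sg":19,"vzh":84}}
After op 3 (remove /dok/0): {"dok":[37,62],"ljj":39,"ojo":{"b":99,"na":39},"py":{"sg":19,"vzh":84}}
After op 4 (add /dok 67): {"dok":67,"ljj":39,"ojo":{"b":99,"na":39},"py":{"sg":19,"vzh":84}}
After op 5 (remove /py/sg): {"dok":67,"ljj":39,"ojo":{"b":99,"na":39},"py":{"vzh":84}}
After op 6 (replace /dok 4): {"dok":4,"ljj":39,"ojo":{"b":99,"na":39},"py":{"vzh":84}}
After op 7 (add /py/jge 74): {"dok":4,"ljj":39,"ojo":{"b":99,"na":39},"py":{"jge":74,"vzh":84}}
After op 8 (replace /ljj 32): {"dok":4,"ljj":32,"ojo":{"b":99,"na":39},"py":{"jge":74,"vzh":84}}
After op 9 (add /k 81): {"dok":4,"k":81,"ljj":32,"ojo":{"b":99,"na":39},"py":{"jge":74,"vzh":84}}
After op 10 (replace /ljj 69): {"dok":4,"k":81,"ljj":69,"ojo":{"b":99,"na":39},"py":{"jge":74,"vzh":84}}
After op 11 (remove /ojo/b): {"dok":4,"k":81,"ljj":69,"ojo":{"na":39},"py":{"jge":74,"vzh":84}}
After op 12 (replace /ojo/na 75): {"dok":4,"k":81,"ljj":69,"ojo":{"na":75},"py":{"jge":74,"vzh":84}}
After op 13 (add /xl 88): {"dok":4,"k":81,"ljj":69,"ojo":{"na":75},"py":{"jge":74,"vzh":84},"xl":88}
After op 14 (add /py/f 6): {"dok":4,"k":81,"ljj":69,"ojo":{"na":75},"py":{"f":6,"jge":74,"vzh":84},"xl":88}

Answer: {"dok":4,"k":81,"ljj":69,"ojo":{"na":75},"py":{"f":6,"jge":74,"vzh":84},"xl":88}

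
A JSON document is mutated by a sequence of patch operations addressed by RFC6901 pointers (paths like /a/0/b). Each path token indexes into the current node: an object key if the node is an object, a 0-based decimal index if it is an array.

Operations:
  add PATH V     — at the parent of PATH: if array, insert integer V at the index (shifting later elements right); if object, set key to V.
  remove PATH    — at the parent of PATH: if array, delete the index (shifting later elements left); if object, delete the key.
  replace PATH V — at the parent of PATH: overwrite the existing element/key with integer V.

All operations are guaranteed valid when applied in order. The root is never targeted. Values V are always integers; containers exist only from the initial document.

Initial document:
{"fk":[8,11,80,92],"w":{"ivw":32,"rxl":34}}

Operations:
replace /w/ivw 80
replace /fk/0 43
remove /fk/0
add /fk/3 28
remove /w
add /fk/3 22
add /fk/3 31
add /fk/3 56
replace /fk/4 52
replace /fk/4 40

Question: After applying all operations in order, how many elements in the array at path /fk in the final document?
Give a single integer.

Answer: 7

Derivation:
After op 1 (replace /w/ivw 80): {"fk":[8,11,80,92],"w":{"ivw":80,"rxl":34}}
After op 2 (replace /fk/0 43): {"fk":[43,11,80,92],"w":{"ivw":80,"rxl":34}}
After op 3 (remove /fk/0): {"fk":[11,80,92],"w":{"ivw":80,"rxl":34}}
After op 4 (add /fk/3 28): {"fk":[11,80,92,28],"w":{"ivw":80,"rxl":34}}
After op 5 (remove /w): {"fk":[11,80,92,28]}
After op 6 (add /fk/3 22): {"fk":[11,80,92,22,28]}
After op 7 (add /fk/3 31): {"fk":[11,80,92,31,22,28]}
After op 8 (add /fk/3 56): {"fk":[11,80,92,56,31,22,28]}
After op 9 (replace /fk/4 52): {"fk":[11,80,92,56,52,22,28]}
After op 10 (replace /fk/4 40): {"fk":[11,80,92,56,40,22,28]}
Size at path /fk: 7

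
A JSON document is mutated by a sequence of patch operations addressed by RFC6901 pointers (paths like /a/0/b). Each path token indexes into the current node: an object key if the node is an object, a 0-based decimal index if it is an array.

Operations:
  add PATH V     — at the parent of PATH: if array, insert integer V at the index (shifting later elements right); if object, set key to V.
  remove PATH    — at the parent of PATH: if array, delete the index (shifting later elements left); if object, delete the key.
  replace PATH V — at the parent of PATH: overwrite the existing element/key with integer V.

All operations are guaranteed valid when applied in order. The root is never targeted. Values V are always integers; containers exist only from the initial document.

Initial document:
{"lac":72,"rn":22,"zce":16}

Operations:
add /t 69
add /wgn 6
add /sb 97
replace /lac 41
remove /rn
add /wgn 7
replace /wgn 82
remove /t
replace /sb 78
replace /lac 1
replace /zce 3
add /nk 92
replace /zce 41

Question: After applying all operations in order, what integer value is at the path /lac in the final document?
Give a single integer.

Answer: 1

Derivation:
After op 1 (add /t 69): {"lac":72,"rn":22,"t":69,"zce":16}
After op 2 (add /wgn 6): {"lac":72,"rn":22,"t":69,"wgn":6,"zce":16}
After op 3 (add /sb 97): {"lac":72,"rn":22,"sb":97,"t":69,"wgn":6,"zce":16}
After op 4 (replace /lac 41): {"lac":41,"rn":22,"sb":97,"t":69,"wgn":6,"zce":16}
After op 5 (remove /rn): {"lac":41,"sb":97,"t":69,"wgn":6,"zce":16}
After op 6 (add /wgn 7): {"lac":41,"sb":97,"t":69,"wgn":7,"zce":16}
After op 7 (replace /wgn 82): {"lac":41,"sb":97,"t":69,"wgn":82,"zce":16}
After op 8 (remove /t): {"lac":41,"sb":97,"wgn":82,"zce":16}
After op 9 (replace /sb 78): {"lac":41,"sb":78,"wgn":82,"zce":16}
After op 10 (replace /lac 1): {"lac":1,"sb":78,"wgn":82,"zce":16}
After op 11 (replace /zce 3): {"lac":1,"sb":78,"wgn":82,"zce":3}
After op 12 (add /nk 92): {"lac":1,"nk":92,"sb":78,"wgn":82,"zce":3}
After op 13 (replace /zce 41): {"lac":1,"nk":92,"sb":78,"wgn":82,"zce":41}
Value at /lac: 1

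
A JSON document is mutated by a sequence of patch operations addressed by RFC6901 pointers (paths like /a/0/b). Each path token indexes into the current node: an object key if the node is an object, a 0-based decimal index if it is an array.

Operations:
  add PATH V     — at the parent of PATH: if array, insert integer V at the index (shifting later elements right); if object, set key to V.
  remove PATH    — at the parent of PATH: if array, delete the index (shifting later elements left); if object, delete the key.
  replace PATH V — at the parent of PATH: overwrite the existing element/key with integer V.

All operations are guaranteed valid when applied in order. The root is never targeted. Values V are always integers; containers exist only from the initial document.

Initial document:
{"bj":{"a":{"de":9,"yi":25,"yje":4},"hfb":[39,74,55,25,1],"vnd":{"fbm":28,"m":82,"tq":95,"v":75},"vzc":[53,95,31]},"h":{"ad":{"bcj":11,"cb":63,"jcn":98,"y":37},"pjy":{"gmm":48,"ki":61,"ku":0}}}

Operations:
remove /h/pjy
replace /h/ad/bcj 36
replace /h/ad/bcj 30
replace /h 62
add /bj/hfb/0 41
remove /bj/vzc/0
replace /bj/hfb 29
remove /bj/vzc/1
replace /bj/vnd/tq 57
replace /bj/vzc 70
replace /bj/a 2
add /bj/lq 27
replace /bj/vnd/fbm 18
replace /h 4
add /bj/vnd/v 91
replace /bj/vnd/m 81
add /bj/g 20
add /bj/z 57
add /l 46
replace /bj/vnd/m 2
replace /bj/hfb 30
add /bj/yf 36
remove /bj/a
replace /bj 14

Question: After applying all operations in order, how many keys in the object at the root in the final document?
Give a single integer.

Answer: 3

Derivation:
After op 1 (remove /h/pjy): {"bj":{"a":{"de":9,"yi":25,"yje":4},"hfb":[39,74,55,25,1],"vnd":{"fbm":28,"m":82,"tq":95,"v":75},"vzc":[53,95,31]},"h":{"ad":{"bcj":11,"cb":63,"jcn":98,"y":37}}}
After op 2 (replace /h/ad/bcj 36): {"bj":{"a":{"de":9,"yi":25,"yje":4},"hfb":[39,74,55,25,1],"vnd":{"fbm":28,"m":82,"tq":95,"v":75},"vzc":[53,95,31]},"h":{"ad":{"bcj":36,"cb":63,"jcn":98,"y":37}}}
After op 3 (replace /h/ad/bcj 30): {"bj":{"a":{"de":9,"yi":25,"yje":4},"hfb":[39,74,55,25,1],"vnd":{"fbm":28,"m":82,"tq":95,"v":75},"vzc":[53,95,31]},"h":{"ad":{"bcj":30,"cb":63,"jcn":98,"y":37}}}
After op 4 (replace /h 62): {"bj":{"a":{"de":9,"yi":25,"yje":4},"hfb":[39,74,55,25,1],"vnd":{"fbm":28,"m":82,"tq":95,"v":75},"vzc":[53,95,31]},"h":62}
After op 5 (add /bj/hfb/0 41): {"bj":{"a":{"de":9,"yi":25,"yje":4},"hfb":[41,39,74,55,25,1],"vnd":{"fbm":28,"m":82,"tq":95,"v":75},"vzc":[53,95,31]},"h":62}
After op 6 (remove /bj/vzc/0): {"bj":{"a":{"de":9,"yi":25,"yje":4},"hfb":[41,39,74,55,25,1],"vnd":{"fbm":28,"m":82,"tq":95,"v":75},"vzc":[95,31]},"h":62}
After op 7 (replace /bj/hfb 29): {"bj":{"a":{"de":9,"yi":25,"yje":4},"hfb":29,"vnd":{"fbm":28,"m":82,"tq":95,"v":75},"vzc":[95,31]},"h":62}
After op 8 (remove /bj/vzc/1): {"bj":{"a":{"de":9,"yi":25,"yje":4},"hfb":29,"vnd":{"fbm":28,"m":82,"tq":95,"v":75},"vzc":[95]},"h":62}
After op 9 (replace /bj/vnd/tq 57): {"bj":{"a":{"de":9,"yi":25,"yje":4},"hfb":29,"vnd":{"fbm":28,"m":82,"tq":57,"v":75},"vzc":[95]},"h":62}
After op 10 (replace /bj/vzc 70): {"bj":{"a":{"de":9,"yi":25,"yje":4},"hfb":29,"vnd":{"fbm":28,"m":82,"tq":57,"v":75},"vzc":70},"h":62}
After op 11 (replace /bj/a 2): {"bj":{"a":2,"hfb":29,"vnd":{"fbm":28,"m":82,"tq":57,"v":75},"vzc":70},"h":62}
After op 12 (add /bj/lq 27): {"bj":{"a":2,"hfb":29,"lq":27,"vnd":{"fbm":28,"m":82,"tq":57,"v":75},"vzc":70},"h":62}
After op 13 (replace /bj/vnd/fbm 18): {"bj":{"a":2,"hfb":29,"lq":27,"vnd":{"fbm":18,"m":82,"tq":57,"v":75},"vzc":70},"h":62}
After op 14 (replace /h 4): {"bj":{"a":2,"hfb":29,"lq":27,"vnd":{"fbm":18,"m":82,"tq":57,"v":75},"vzc":70},"h":4}
After op 15 (add /bj/vnd/v 91): {"bj":{"a":2,"hfb":29,"lq":27,"vnd":{"fbm":18,"m":82,"tq":57,"v":91},"vzc":70},"h":4}
After op 16 (replace /bj/vnd/m 81): {"bj":{"a":2,"hfb":29,"lq":27,"vnd":{"fbm":18,"m":81,"tq":57,"v":91},"vzc":70},"h":4}
After op 17 (add /bj/g 20): {"bj":{"a":2,"g":20,"hfb":29,"lq":27,"vnd":{"fbm":18,"m":81,"tq":57,"v":91},"vzc":70},"h":4}
After op 18 (add /bj/z 57): {"bj":{"a":2,"g":20,"hfb":29,"lq":27,"vnd":{"fbm":18,"m":81,"tq":57,"v":91},"vzc":70,"z":57},"h":4}
After op 19 (add /l 46): {"bj":{"a":2,"g":20,"hfb":29,"lq":27,"vnd":{"fbm":18,"m":81,"tq":57,"v":91},"vzc":70,"z":57},"h":4,"l":46}
After op 20 (replace /bj/vnd/m 2): {"bj":{"a":2,"g":20,"hfb":29,"lq":27,"vnd":{"fbm":18,"m":2,"tq":57,"v":91},"vzc":70,"z":57},"h":4,"l":46}
After op 21 (replace /bj/hfb 30): {"bj":{"a":2,"g":20,"hfb":30,"lq":27,"vnd":{"fbm":18,"m":2,"tq":57,"v":91},"vzc":70,"z":57},"h":4,"l":46}
After op 22 (add /bj/yf 36): {"bj":{"a":2,"g":20,"hfb":30,"lq":27,"vnd":{"fbm":18,"m":2,"tq":57,"v":91},"vzc":70,"yf":36,"z":57},"h":4,"l":46}
After op 23 (remove /bj/a): {"bj":{"g":20,"hfb":30,"lq":27,"vnd":{"fbm":18,"m":2,"tq":57,"v":91},"vzc":70,"yf":36,"z":57},"h":4,"l":46}
After op 24 (replace /bj 14): {"bj":14,"h":4,"l":46}
Size at the root: 3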